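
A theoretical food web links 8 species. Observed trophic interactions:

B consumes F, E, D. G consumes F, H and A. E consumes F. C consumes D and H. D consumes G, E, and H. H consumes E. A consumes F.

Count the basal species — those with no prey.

1

Basal species (no prey listed): F.
Count: 1.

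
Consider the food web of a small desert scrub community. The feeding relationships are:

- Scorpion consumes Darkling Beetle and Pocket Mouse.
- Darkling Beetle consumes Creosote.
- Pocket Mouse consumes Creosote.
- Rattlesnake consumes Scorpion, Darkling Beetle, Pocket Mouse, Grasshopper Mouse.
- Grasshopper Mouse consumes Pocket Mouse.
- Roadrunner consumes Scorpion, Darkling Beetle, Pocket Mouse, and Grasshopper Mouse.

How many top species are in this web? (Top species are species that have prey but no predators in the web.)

Top species (has prey, but nothing eats it): Roadrunner, Rattlesnake.
Count: 2.

2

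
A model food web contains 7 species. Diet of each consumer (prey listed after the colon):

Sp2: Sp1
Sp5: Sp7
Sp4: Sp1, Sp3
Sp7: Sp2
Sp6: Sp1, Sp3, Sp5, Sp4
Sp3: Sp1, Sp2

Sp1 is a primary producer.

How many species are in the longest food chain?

One longest chain: Sp1 → Sp2 → Sp7 → Sp5 → Sp6.
It has 5 species and 4 links.

5 species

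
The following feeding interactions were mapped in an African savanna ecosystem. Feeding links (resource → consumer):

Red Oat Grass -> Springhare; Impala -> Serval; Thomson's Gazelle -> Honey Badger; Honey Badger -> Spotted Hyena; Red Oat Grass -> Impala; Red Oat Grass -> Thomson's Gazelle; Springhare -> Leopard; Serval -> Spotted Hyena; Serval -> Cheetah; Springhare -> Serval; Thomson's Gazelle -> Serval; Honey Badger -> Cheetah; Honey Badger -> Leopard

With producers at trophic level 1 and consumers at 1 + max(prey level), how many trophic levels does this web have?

4

Producers (level 1): Red Oat Grass.
Red Oat Grass → Thomson's Gazelle → Honey Badger → Leopard gives Leopard level 4.
No species has a prey at level 4, so no species reaches level 5.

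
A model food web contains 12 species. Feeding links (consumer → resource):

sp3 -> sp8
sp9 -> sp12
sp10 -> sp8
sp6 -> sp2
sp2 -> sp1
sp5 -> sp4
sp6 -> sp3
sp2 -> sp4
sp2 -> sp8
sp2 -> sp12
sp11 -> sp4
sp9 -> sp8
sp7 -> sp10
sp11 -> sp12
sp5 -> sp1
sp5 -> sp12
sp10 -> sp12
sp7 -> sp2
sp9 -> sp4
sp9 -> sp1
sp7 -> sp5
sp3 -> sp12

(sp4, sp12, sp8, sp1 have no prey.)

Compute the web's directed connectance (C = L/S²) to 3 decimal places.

The web has S = 12 species and L = 22 feeding links.
C = L / S² = 22 / 144 = 0.1528 ≈ 0.153.

C = 0.153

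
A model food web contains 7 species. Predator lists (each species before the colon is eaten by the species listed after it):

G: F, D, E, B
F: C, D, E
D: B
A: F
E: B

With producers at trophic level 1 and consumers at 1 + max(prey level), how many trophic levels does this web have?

4

Producers (level 1): A, G.
A → F → D → B gives B level 4.
No species has a prey at level 4, so no species reaches level 5.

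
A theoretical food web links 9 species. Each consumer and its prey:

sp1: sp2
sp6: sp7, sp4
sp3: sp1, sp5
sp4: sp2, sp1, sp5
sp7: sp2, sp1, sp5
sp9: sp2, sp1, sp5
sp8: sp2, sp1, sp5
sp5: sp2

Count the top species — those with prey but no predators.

4

Top species (has prey, but nothing eats it): sp9, sp3, sp8, sp6.
Count: 4.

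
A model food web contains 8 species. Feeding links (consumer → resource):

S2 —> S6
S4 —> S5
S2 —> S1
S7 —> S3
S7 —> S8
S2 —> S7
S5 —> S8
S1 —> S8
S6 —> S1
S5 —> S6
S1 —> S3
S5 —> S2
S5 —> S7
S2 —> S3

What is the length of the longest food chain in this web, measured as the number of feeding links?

One longest chain: S3 → S1 → S6 → S2 → S5 → S4.
It has 6 species and 5 links.

5 links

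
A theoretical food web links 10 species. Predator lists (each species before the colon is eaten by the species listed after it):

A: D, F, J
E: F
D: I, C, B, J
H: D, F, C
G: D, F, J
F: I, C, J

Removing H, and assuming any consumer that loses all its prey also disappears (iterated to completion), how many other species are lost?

Remove H.
Every predator of it retains at least one other prey: D still has G, A; F still has E, G, A; C still has D, F.
No consumer loses all prey, so no secondary extinctions occur.

0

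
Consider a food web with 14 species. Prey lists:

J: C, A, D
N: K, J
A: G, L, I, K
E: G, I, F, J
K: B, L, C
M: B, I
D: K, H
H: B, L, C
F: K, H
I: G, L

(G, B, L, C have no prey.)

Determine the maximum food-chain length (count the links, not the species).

One longest chain: B → K → D → J → N.
It has 5 species and 4 links.

4 links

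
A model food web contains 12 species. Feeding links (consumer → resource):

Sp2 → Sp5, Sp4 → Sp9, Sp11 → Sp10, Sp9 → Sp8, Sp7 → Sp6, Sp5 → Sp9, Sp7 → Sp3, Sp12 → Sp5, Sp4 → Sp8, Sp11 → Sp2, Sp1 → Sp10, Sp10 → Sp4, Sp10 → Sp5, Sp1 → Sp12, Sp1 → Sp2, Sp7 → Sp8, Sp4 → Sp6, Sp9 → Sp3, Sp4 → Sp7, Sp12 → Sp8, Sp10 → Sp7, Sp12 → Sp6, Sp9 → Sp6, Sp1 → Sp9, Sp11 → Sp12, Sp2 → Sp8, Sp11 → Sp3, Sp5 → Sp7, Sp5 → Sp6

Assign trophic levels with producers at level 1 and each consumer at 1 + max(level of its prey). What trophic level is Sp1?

Sp6 is a producer → level 1.
Sp9 eats Sp6 (level 1); other prey at levels: Sp3 1, Sp8 1 → level 2.
Sp4 eats Sp9 (level 2); other prey at levels: Sp6 1, Sp8 1, Sp7 2 → level 3.
Sp10 eats Sp4 (level 3); other prey at levels: Sp7 2, Sp5 3 → level 4.
Sp1 eats Sp10 (level 4); other prey at levels: Sp9 2, Sp12 4, Sp2 4 → level 5.

Trophic level 5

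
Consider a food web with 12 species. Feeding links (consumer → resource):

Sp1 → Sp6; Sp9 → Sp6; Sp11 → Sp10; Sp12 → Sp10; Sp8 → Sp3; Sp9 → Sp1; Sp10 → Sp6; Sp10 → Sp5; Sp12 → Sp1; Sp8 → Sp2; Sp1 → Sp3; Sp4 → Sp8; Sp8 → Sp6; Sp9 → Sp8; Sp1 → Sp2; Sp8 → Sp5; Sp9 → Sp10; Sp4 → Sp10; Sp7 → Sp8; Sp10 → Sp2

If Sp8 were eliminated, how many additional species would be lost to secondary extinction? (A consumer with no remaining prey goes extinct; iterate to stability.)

Remove Sp8.
Round 1: Sp7 (all prey gone) → extinct.
No further losses. Total secondary extinctions: 1.

1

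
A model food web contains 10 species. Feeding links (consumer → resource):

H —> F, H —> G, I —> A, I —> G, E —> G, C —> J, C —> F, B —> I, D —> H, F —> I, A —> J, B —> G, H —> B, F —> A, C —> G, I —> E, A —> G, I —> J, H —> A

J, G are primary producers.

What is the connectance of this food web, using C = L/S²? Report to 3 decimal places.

C = 0.190

The web has S = 10 species and L = 19 feeding links.
C = L / S² = 19 / 100 = 0.1900 ≈ 0.190.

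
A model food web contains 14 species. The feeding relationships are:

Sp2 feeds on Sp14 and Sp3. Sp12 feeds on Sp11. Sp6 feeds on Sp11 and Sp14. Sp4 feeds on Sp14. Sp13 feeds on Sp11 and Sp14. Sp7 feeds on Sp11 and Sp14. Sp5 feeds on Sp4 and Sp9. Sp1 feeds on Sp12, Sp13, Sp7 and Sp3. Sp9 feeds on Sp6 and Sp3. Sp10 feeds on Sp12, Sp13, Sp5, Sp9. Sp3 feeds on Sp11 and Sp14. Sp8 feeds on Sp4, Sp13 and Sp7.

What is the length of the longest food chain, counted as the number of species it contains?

5 species

One longest chain: Sp14 → Sp6 → Sp9 → Sp5 → Sp10.
It has 5 species and 4 links.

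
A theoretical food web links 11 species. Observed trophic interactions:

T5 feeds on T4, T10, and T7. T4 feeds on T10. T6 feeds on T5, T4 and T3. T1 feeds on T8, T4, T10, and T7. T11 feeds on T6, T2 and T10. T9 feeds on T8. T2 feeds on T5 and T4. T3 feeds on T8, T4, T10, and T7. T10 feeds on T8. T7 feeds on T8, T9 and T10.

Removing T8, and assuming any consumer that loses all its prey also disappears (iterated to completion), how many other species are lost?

Remove T8.
Round 1: T9 (all prey gone), T10 (all prey gone) → extinct.
Round 2: T4 (all prey gone), T7 (all prey gone) → extinct.
Round 3: T3 (all prey gone), T5 (all prey gone), T1 (all prey gone) → extinct.
Round 4: T2 (all prey gone), T6 (all prey gone) → extinct.
Round 5: T11 (all prey gone) → extinct.
No further losses. Total secondary extinctions: 10.

10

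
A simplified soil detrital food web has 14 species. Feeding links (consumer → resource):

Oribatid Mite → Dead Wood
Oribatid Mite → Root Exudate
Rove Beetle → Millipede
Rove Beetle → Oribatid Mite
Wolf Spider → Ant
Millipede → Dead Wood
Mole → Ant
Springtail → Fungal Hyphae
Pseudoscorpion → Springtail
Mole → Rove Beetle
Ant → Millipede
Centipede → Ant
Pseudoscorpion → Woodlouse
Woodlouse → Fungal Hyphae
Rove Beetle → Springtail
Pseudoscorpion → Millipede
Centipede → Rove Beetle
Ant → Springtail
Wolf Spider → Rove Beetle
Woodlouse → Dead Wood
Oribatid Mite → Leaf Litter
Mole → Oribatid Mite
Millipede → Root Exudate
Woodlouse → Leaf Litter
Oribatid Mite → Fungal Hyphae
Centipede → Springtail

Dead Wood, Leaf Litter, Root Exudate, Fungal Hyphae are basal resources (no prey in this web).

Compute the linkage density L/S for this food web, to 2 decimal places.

L/S = 1.86

There are L = 26 links among S = 14 species.
L/S = 26/14 = 1.8571 ≈ 1.86.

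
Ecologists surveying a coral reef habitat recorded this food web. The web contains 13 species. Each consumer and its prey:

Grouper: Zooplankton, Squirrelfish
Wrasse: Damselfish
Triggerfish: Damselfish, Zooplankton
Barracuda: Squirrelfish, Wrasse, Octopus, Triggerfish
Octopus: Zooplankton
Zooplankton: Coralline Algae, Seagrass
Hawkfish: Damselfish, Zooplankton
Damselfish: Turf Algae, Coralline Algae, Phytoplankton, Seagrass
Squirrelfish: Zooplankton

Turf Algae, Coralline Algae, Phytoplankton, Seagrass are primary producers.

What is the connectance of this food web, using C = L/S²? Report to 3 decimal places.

The web has S = 13 species and L = 19 feeding links.
C = L / S² = 19 / 169 = 0.1124 ≈ 0.112.

C = 0.112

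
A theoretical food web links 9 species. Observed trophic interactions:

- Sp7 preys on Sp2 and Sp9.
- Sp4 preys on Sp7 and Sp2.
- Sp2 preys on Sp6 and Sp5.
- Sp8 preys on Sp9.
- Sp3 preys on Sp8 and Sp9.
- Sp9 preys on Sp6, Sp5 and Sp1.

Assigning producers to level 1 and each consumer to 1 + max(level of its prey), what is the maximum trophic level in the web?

Producers (level 1): Sp1, Sp6, Sp5.
Sp1 → Sp9 → Sp8 → Sp3 gives Sp3 level 4.
No species has a prey at level 4, so no species reaches level 5.

4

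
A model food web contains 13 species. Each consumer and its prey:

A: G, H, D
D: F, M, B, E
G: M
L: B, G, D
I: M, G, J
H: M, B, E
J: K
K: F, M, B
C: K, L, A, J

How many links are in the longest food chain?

3 links

One longest chain: M → G → L → C.
It has 4 species and 3 links.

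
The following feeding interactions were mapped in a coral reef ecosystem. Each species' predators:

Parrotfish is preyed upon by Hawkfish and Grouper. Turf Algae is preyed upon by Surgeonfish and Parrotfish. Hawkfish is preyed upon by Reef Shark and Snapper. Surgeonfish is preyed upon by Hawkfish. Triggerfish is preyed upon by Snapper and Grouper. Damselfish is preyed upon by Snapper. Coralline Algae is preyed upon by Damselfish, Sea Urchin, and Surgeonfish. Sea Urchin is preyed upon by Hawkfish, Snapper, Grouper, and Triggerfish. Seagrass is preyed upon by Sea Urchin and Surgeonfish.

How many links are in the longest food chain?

3 links

One longest chain: Turf Algae → Parrotfish → Hawkfish → Reef Shark.
It has 4 species and 3 links.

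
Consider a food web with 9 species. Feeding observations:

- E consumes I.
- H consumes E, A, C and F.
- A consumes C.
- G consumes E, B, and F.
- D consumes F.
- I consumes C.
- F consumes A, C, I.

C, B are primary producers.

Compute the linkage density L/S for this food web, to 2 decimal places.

There are L = 14 links among S = 9 species.
L/S = 14/9 = 1.5556 ≈ 1.56.

L/S = 1.56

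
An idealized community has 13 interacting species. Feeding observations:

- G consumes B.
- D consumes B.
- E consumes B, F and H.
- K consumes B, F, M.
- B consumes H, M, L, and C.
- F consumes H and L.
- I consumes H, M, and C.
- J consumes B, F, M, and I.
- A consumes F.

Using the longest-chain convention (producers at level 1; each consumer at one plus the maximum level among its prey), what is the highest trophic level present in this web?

Producers (level 1): H, C, L, M.
H → F → K gives K level 3.
No species has a prey at level 3, so no species reaches level 4.

3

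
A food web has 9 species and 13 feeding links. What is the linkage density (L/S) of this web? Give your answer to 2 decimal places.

There are L = 13 links among S = 9 species.
L/S = 13/9 = 1.4444 ≈ 1.44.

L/S = 1.44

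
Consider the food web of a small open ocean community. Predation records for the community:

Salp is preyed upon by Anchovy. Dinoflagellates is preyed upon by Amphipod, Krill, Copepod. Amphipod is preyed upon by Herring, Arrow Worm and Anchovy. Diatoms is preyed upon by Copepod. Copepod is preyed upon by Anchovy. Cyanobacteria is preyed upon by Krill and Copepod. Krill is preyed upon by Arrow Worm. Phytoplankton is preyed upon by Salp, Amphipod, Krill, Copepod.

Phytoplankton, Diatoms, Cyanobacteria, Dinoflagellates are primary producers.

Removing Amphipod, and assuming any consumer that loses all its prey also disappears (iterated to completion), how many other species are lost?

1

Remove Amphipod.
Round 1: Herring (all prey gone) → extinct.
No further losses. Total secondary extinctions: 1.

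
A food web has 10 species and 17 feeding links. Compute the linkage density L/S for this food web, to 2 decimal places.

L/S = 1.70

There are L = 17 links among S = 10 species.
L/S = 17/10 = 1.7000 ≈ 1.70.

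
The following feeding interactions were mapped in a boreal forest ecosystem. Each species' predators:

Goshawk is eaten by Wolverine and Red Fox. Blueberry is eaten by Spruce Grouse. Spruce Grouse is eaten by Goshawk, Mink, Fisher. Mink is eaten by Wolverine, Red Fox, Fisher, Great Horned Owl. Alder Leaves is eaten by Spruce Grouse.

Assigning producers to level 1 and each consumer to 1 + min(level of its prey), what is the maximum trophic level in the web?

Producers (level 1): Alder Leaves, Blueberry.
Following each consumer down to its lowest-level prey: Alder Leaves → Spruce Grouse → Goshawk → Wolverine (levels 1 through 4).
All prey of Wolverine (Goshawk 3, Mink 3) are at level 3 or above, so Wolverine is at level 1 + 3 = 4.
Every consumer has at least one prey at level 3 or below, so none exceeds level 4.

4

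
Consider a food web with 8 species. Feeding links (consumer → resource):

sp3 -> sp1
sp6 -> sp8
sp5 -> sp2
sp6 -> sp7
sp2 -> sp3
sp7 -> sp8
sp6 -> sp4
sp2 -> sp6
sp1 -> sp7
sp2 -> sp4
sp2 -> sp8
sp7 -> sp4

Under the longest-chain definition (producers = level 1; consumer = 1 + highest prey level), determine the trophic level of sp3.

Trophic level 4

sp8 is a producer → level 1.
sp7 eats sp8 (level 1); other prey at levels: sp4 1 → level 2.
sp1 eats sp7 → level 3.
sp3 eats sp1 → level 4.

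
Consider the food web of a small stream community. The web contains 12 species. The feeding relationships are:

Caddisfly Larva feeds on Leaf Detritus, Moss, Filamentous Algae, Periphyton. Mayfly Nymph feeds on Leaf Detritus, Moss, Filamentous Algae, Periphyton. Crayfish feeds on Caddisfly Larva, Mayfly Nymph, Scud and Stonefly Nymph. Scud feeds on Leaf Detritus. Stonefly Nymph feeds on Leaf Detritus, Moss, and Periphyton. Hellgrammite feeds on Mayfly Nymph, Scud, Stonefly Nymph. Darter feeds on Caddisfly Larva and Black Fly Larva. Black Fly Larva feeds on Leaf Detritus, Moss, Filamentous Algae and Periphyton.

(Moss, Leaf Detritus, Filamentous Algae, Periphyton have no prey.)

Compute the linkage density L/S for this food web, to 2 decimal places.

There are L = 25 links among S = 12 species.
L/S = 25/12 = 2.0833 ≈ 2.08.

L/S = 2.08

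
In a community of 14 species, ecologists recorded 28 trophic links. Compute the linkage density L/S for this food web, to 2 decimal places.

There are L = 28 links among S = 14 species.
L/S = 28/14 = 2.0000 ≈ 2.00.

L/S = 2.00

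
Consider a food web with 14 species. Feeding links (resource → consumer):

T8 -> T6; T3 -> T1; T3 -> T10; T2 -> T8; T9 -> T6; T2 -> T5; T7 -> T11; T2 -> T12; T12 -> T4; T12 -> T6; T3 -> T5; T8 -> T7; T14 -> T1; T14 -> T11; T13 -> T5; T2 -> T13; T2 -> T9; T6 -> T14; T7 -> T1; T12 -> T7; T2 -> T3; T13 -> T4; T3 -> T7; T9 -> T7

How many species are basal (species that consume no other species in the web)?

1

Basal species (no prey listed): T2.
Count: 1.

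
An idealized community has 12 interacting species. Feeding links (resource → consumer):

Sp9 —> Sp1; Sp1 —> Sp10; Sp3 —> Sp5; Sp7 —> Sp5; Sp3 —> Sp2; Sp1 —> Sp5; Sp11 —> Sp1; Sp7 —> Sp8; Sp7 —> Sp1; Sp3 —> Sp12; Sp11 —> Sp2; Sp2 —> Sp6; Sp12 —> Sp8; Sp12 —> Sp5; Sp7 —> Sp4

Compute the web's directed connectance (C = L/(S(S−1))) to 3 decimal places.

The web has S = 12 species and L = 15 feeding links.
C = L / (S(S−1)) = 15 / 132 = 0.1136 ≈ 0.114.

C = 0.114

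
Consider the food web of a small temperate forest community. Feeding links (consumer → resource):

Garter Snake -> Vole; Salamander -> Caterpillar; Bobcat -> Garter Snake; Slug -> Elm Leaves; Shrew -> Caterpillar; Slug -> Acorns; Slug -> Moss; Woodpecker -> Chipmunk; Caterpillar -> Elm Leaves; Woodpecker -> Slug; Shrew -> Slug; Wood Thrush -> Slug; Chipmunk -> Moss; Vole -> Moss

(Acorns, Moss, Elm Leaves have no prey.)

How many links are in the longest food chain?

3 links

One longest chain: Moss → Vole → Garter Snake → Bobcat.
It has 4 species and 3 links.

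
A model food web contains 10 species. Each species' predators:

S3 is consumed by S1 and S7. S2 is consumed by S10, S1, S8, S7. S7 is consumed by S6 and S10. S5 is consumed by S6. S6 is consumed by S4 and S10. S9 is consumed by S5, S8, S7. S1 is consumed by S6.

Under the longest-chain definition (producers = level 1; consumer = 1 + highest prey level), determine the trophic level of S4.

S9 is a producer → level 1.
S7 eats S9 (level 1); other prey at levels: S2 1, S3 1 → level 2.
S6 eats S7 (level 2); other prey at levels: S1 2, S5 2 → level 3.
S4 eats S6 → level 4.

Trophic level 4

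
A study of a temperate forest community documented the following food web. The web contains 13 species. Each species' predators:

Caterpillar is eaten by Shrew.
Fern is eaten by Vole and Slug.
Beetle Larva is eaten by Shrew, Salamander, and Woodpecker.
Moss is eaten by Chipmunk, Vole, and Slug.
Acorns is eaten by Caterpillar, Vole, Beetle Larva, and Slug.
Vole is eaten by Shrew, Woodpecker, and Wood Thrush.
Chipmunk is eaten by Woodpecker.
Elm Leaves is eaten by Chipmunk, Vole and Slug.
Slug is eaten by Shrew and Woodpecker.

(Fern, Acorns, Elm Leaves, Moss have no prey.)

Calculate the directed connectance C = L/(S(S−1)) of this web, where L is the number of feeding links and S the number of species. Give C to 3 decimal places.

C = 0.141

The web has S = 13 species and L = 22 feeding links.
C = L / (S(S−1)) = 22 / 156 = 0.1410 ≈ 0.141.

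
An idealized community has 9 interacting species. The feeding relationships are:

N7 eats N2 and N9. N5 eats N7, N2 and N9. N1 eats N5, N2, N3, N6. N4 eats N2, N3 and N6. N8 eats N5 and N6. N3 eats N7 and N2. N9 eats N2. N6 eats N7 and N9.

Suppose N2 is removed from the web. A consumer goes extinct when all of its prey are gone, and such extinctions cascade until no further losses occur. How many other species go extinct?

8

Remove N2.
Round 1: N9 (all prey gone) → extinct.
Round 2: N7 (all prey gone) → extinct.
Round 3: N6 (all prey gone), N5 (all prey gone), N3 (all prey gone) → extinct.
Round 4: N4 (all prey gone), N1 (all prey gone), N8 (all prey gone) → extinct.
No further losses. Total secondary extinctions: 8.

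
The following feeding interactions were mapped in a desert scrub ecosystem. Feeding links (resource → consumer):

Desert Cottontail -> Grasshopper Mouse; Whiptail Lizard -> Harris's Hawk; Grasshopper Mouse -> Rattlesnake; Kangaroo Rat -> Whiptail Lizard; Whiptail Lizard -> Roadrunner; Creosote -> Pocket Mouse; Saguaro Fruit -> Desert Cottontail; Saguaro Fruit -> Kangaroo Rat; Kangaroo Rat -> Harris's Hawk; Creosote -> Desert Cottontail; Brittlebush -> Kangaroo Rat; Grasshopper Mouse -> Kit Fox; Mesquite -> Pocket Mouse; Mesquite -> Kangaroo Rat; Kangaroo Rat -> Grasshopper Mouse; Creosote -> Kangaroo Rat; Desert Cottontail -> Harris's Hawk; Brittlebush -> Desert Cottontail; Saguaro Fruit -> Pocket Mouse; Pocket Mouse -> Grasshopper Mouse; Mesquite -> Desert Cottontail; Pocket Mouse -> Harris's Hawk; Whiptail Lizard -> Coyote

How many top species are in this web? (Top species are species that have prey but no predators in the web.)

5

Top species (has prey, but nothing eats it): Kit Fox, Harris's Hawk, Roadrunner, Rattlesnake, Coyote.
Count: 5.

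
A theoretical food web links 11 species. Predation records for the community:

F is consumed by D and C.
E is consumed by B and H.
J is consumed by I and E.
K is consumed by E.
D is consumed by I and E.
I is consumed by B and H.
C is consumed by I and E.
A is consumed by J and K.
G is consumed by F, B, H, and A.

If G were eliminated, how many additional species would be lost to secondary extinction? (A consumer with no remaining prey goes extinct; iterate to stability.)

Remove G.
Round 1: A (all prey gone), F (all prey gone) → extinct.
Round 2: C (all prey gone), K (all prey gone), J (all prey gone), D (all prey gone) → extinct.
Round 3: E (all prey gone), I (all prey gone) → extinct.
Round 4: B (all prey gone), H (all prey gone) → extinct.
No further losses. Total secondary extinctions: 10.

10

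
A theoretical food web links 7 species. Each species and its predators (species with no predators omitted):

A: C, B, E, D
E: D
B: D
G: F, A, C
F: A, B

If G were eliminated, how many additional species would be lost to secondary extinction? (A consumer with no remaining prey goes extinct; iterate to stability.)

Remove G.
Round 1: F (all prey gone) → extinct.
Round 2: A (all prey gone) → extinct.
Round 3: C (all prey gone), B (all prey gone), E (all prey gone) → extinct.
Round 4: D (all prey gone) → extinct.
No further losses. Total secondary extinctions: 6.

6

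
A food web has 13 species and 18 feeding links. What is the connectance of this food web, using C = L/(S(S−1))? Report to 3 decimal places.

C = 0.115

The web has S = 13 species and L = 18 feeding links.
C = L / (S(S−1)) = 18 / 156 = 0.1154 ≈ 0.115.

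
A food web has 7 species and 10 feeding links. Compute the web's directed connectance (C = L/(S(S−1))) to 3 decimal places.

C = 0.238

The web has S = 7 species and L = 10 feeding links.
C = L / (S(S−1)) = 10 / 42 = 0.2381 ≈ 0.238.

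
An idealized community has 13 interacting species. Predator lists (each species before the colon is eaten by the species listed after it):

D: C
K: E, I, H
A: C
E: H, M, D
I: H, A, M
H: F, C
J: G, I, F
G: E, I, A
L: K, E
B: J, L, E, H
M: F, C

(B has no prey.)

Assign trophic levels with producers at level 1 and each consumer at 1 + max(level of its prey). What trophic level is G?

Trophic level 3

B is a producer → level 1.
J eats B → level 2.
G eats J → level 3.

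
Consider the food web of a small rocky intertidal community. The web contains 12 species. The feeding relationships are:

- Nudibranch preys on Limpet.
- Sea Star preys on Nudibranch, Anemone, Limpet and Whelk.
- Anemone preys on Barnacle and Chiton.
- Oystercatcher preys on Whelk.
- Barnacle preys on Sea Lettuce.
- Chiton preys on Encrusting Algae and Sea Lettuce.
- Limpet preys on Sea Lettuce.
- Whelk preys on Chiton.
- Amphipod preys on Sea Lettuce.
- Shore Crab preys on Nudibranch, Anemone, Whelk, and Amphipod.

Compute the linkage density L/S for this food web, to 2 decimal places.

There are L = 18 links among S = 12 species.
L/S = 18/12 = 1.5000 ≈ 1.50.

L/S = 1.50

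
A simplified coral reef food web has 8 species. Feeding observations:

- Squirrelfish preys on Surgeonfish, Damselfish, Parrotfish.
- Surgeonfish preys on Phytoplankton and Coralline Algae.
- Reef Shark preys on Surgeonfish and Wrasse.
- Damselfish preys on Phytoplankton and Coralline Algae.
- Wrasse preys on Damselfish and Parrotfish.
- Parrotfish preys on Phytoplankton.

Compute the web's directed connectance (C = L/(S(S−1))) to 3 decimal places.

The web has S = 8 species and L = 12 feeding links.
C = L / (S(S−1)) = 12 / 56 = 0.2143 ≈ 0.214.

C = 0.214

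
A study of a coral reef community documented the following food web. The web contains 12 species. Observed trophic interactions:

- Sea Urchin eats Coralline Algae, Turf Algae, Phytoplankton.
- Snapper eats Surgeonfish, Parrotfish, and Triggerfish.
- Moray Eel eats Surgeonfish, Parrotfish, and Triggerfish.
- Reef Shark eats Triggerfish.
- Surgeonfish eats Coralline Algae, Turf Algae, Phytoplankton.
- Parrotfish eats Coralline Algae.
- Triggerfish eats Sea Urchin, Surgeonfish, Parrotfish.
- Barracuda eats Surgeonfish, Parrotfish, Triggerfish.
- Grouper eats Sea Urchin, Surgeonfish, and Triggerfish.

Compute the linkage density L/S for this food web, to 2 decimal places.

L/S = 1.92

There are L = 23 links among S = 12 species.
L/S = 23/12 = 1.9167 ≈ 1.92.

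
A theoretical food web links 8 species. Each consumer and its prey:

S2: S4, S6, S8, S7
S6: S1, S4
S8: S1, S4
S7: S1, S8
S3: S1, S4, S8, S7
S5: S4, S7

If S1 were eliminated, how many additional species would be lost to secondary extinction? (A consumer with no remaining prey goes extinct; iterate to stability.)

Remove S1.
Every predator of it retains at least one other prey: S6 still has S4; S8 still has S4; S7 still has S8; S3 still has S4, S8, S7.
No consumer loses all prey, so no secondary extinctions occur.

0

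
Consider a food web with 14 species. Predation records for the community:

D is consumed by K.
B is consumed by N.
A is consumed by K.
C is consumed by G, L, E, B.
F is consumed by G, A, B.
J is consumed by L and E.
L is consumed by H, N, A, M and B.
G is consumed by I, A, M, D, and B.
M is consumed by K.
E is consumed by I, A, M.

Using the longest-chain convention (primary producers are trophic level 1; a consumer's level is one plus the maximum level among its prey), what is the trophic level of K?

C is a producer → level 1.
G eats C (level 1); other prey at levels: F 1 → level 2.
A eats G (level 2); other prey at levels: F 1, E 2, L 2 → level 3.
K eats A (level 3); other prey at levels: M 3, D 3 → level 4.

Trophic level 4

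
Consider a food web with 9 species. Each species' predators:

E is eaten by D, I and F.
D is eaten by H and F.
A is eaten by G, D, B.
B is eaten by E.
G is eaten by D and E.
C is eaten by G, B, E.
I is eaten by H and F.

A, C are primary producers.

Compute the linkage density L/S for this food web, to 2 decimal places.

L/S = 1.78

There are L = 16 links among S = 9 species.
L/S = 16/9 = 1.7778 ≈ 1.78.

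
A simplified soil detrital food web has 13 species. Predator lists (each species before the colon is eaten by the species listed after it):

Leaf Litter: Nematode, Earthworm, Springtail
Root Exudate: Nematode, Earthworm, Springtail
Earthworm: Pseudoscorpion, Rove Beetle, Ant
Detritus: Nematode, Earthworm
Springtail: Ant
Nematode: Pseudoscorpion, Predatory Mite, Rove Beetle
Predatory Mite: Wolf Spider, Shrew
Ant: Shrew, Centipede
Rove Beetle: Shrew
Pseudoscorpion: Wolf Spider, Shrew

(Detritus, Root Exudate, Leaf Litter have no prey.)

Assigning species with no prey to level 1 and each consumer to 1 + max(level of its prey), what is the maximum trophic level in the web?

4

Basal resources (level 1): Detritus, Root Exudate, Leaf Litter.
Detritus → Nematode → Pseudoscorpion → Wolf Spider gives Wolf Spider level 4.
No species has a prey at level 4, so no species reaches level 5.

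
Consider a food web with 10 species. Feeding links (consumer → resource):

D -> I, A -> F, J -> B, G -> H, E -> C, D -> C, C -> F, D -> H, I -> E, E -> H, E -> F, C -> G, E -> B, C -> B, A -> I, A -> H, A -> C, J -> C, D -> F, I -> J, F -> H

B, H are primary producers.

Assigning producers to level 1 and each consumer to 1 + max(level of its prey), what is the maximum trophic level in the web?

Producers (level 1): B, H.
H → G → C → E → I → A gives A level 6.
No species has a prey at level 6, so no species reaches level 7.

6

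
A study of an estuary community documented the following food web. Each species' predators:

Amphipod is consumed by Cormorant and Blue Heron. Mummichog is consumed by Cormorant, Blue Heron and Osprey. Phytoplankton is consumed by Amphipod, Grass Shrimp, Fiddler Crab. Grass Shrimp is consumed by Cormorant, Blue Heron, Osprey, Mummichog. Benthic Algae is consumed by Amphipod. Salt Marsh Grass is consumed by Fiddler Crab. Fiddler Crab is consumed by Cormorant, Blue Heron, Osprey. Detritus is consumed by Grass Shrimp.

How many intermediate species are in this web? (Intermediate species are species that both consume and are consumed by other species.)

Intermediate species (has both prey and predators): Grass Shrimp, Amphipod, Fiddler Crab, Mummichog.
Count: 4.

4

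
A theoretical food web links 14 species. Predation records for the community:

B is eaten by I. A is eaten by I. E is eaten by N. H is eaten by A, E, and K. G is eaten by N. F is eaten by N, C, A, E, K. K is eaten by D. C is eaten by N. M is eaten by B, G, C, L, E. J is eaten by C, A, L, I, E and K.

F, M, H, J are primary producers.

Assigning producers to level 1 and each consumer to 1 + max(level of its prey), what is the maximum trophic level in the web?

Producers (level 1): F, M, H, J.
M → G → N gives N level 3.
No species has a prey at level 3, so no species reaches level 4.

3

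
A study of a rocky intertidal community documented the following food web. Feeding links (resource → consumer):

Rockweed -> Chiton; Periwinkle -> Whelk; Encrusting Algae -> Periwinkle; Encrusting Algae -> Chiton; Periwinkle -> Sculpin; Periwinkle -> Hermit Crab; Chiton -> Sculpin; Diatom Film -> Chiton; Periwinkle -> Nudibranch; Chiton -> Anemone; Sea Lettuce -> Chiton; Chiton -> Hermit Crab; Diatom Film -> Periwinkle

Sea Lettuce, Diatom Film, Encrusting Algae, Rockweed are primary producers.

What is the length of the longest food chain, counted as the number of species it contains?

3 species

One longest chain: Diatom Film → Periwinkle → Whelk.
It has 3 species and 2 links.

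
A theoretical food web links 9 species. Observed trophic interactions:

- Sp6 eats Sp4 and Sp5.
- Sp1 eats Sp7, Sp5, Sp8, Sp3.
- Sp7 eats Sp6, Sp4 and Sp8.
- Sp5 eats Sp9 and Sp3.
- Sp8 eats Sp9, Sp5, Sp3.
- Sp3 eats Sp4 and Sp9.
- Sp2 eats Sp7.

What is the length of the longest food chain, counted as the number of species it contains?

One longest chain: Sp4 → Sp3 → Sp5 → Sp8 → Sp7 → Sp1.
It has 6 species and 5 links.

6 species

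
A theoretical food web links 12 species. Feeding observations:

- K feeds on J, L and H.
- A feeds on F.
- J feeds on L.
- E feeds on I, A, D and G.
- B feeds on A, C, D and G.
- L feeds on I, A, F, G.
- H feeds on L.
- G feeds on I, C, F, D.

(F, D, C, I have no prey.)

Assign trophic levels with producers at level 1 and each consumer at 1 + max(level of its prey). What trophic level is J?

F is a producer → level 1.
G eats F (level 1); other prey at levels: D 1, C 1, I 1 → level 2.
L eats G (level 2); other prey at levels: F 1, I 1, A 2 → level 3.
J eats L → level 4.

Trophic level 4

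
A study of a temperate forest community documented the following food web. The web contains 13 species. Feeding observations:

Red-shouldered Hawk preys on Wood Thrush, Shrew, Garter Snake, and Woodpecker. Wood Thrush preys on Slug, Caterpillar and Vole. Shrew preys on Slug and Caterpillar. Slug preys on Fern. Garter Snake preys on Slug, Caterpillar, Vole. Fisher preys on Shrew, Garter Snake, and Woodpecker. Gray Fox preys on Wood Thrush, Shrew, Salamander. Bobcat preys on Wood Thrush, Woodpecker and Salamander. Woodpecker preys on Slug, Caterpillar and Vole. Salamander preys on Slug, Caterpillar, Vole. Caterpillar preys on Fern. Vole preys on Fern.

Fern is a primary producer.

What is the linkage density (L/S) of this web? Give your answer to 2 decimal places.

There are L = 30 links among S = 13 species.
L/S = 30/13 = 2.3077 ≈ 2.31.

L/S = 2.31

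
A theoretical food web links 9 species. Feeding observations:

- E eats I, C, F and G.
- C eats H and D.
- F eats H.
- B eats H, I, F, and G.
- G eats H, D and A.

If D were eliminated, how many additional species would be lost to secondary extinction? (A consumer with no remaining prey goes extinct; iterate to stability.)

0

Remove D.
Every predator of it retains at least one other prey: G still has A, H; C still has H.
No consumer loses all prey, so no secondary extinctions occur.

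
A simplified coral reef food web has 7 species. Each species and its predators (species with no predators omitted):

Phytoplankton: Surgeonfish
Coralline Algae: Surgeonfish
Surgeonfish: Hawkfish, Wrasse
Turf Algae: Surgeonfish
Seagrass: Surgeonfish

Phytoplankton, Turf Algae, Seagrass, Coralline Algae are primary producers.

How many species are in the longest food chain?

3 species

One longest chain: Phytoplankton → Surgeonfish → Hawkfish.
It has 3 species and 2 links.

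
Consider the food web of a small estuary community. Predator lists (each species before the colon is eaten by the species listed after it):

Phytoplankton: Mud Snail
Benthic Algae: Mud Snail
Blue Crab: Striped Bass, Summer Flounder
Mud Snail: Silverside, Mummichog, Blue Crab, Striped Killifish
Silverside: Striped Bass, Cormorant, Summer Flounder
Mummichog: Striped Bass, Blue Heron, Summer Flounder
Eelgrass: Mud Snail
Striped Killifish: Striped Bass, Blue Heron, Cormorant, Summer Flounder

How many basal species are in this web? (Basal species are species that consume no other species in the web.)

Basal species (no prey listed): Phytoplankton, Eelgrass, Benthic Algae.
Count: 3.

3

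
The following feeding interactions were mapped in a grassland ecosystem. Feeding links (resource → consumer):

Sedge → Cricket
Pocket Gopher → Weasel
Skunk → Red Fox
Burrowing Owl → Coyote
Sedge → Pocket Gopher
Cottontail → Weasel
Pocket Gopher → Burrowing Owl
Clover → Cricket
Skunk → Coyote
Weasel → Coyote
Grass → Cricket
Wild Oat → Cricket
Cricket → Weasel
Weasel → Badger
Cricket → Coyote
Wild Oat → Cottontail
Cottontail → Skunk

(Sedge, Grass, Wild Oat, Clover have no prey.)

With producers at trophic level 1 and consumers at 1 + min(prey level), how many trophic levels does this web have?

4

Producers (level 1): Sedge, Grass, Wild Oat, Clover.
Following each consumer down to its lowest-level prey: Wild Oat → Cottontail → Weasel → Badger (levels 1 through 4).
All prey of Badger (Weasel 3) are at level 3 or above, so Badger is at level 1 + 3 = 4.
Every consumer has at least one prey at level 3 or below, so none exceeds level 4.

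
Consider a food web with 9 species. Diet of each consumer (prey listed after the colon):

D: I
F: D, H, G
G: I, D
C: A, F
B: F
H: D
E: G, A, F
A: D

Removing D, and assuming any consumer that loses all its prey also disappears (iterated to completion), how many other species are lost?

Remove D.
Round 1: H (all prey gone), A (all prey gone) → extinct.
No further losses. Total secondary extinctions: 2.

2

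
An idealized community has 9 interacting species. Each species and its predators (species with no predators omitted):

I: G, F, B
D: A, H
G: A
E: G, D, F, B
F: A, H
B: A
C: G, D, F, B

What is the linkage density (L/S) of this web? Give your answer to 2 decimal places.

L/S = 1.89

There are L = 17 links among S = 9 species.
L/S = 17/9 = 1.8889 ≈ 1.89.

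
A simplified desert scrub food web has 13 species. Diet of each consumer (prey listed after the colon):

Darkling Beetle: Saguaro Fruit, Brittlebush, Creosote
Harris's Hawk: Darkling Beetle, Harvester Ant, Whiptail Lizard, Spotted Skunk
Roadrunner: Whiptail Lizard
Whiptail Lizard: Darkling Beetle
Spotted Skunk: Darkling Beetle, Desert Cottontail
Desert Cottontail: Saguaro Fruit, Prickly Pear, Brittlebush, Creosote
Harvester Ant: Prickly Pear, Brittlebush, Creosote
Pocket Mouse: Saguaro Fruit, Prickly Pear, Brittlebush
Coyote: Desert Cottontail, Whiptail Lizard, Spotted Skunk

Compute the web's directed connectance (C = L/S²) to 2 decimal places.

C = 0.14

The web has S = 13 species and L = 24 feeding links.
C = L / S² = 24 / 169 = 0.1420 ≈ 0.14.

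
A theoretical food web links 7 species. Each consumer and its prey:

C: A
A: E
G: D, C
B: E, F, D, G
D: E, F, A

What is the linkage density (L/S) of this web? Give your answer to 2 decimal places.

There are L = 11 links among S = 7 species.
L/S = 11/7 = 1.5714 ≈ 1.57.

L/S = 1.57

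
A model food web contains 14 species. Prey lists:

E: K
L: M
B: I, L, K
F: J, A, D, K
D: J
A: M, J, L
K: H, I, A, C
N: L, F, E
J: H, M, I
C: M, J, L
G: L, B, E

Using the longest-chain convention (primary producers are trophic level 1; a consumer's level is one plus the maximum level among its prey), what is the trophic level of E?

Trophic level 5

H is a producer → level 1.
J eats H (level 1); other prey at levels: M 1, I 1 → level 2.
A eats J (level 2); other prey at levels: M 1, L 2 → level 3.
K eats A (level 3); other prey at levels: H 1, I 1, C 3 → level 4.
E eats K → level 5.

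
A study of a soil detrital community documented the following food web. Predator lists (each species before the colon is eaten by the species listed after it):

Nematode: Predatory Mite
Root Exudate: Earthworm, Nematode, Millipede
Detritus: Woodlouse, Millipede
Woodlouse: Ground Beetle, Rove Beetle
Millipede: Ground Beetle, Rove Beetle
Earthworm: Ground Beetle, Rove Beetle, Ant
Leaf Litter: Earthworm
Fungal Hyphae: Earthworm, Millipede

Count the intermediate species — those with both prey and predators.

4

Intermediate species (has both prey and predators): Earthworm, Nematode, Woodlouse, Millipede.
Count: 4.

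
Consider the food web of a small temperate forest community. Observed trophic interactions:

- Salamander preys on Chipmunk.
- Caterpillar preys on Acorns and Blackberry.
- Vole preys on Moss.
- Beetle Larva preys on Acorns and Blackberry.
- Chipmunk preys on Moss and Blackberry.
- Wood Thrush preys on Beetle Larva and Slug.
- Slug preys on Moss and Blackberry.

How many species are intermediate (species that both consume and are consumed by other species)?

Intermediate species (has both prey and predators): Beetle Larva, Slug, Chipmunk.
Count: 3.

3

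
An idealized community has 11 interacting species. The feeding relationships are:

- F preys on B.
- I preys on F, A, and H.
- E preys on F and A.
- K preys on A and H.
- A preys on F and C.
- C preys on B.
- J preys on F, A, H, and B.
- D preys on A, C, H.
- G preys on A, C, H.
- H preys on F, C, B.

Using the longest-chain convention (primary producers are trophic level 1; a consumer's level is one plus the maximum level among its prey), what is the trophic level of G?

B is a producer → level 1.
C eats B → level 2.
A eats C (level 2); other prey at levels: F 2 → level 3.
G eats A (level 3); other prey at levels: C 2, H 3 → level 4.

Trophic level 4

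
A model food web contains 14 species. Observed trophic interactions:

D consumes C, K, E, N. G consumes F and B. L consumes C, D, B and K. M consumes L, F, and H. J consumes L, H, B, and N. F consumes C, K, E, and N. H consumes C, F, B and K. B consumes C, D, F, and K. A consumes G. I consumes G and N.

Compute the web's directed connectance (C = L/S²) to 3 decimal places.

The web has S = 14 species and L = 32 feeding links.
C = L / S² = 32 / 196 = 0.1633 ≈ 0.163.

C = 0.163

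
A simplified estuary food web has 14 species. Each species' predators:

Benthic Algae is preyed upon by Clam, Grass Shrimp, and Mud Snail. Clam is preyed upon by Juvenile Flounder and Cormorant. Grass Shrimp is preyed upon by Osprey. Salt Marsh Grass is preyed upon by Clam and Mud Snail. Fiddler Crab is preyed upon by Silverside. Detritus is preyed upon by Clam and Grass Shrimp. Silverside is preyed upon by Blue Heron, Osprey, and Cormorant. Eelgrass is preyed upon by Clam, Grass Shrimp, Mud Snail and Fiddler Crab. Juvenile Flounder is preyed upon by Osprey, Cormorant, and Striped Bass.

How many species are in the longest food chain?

4 species

One longest chain: Eelgrass → Fiddler Crab → Silverside → Blue Heron.
It has 4 species and 3 links.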